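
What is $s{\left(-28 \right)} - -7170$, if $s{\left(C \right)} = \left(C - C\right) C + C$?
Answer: $7142$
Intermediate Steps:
$s{\left(C \right)} = C$ ($s{\left(C \right)} = 0 C + C = 0 + C = C$)
$s{\left(-28 \right)} - -7170 = -28 - -7170 = -28 + 7170 = 7142$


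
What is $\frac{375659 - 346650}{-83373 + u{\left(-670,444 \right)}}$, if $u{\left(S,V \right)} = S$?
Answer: $- \frac{29009}{84043} \approx -0.34517$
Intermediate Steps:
$\frac{375659 - 346650}{-83373 + u{\left(-670,444 \right)}} = \frac{375659 - 346650}{-83373 - 670} = \frac{29009}{-84043} = 29009 \left(- \frac{1}{84043}\right) = - \frac{29009}{84043}$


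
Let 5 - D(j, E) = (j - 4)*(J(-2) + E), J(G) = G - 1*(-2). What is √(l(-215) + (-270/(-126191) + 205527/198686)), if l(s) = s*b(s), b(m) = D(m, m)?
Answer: √6363063473320699554560127002/25072385026 ≈ 3181.5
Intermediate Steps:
J(G) = 2 + G (J(G) = G + 2 = 2 + G)
D(j, E) = 5 - E*(-4 + j) (D(j, E) = 5 - (j - 4)*((2 - 2) + E) = 5 - (-4 + j)*(0 + E) = 5 - (-4 + j)*E = 5 - E*(-4 + j))
b(m) = 5 - m² + 4*m (b(m) = 5 + 4*m - m*m = 5 + 4*m - m² = 5 - m² + 4*m)
l(s) = s*(5 - s² + 4*s)
√(l(-215) + (-270/(-126191) + 205527/198686)) = √(-215*(5 - 1*(-215)² + 4*(-215)) + (-270/(-126191) + 205527/198686)) = √(-215*(5 - 1*46225 - 860) + (-270*(-1/126191) + 205527*(1/198686))) = √(-215*(5 - 46225 - 860) + (270/126191 + 205527/198686)) = √(-215*(-47080) + 25989302877/25072385026) = √(10122200 + 25989302877/25072385026) = √(253787721699480077/25072385026) = √6363063473320699554560127002/25072385026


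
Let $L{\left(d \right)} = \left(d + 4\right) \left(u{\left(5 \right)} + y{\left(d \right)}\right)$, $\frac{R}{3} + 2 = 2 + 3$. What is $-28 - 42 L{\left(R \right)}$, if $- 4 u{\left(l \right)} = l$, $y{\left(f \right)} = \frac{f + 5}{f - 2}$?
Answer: $- \frac{875}{2} \approx -437.5$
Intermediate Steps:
$R = 9$ ($R = -6 + 3 \left(2 + 3\right) = -6 + 3 \cdot 5 = -6 + 15 = 9$)
$y{\left(f \right)} = \frac{5 + f}{-2 + f}$
$u{\left(l \right)} = - \frac{l}{4}$
$L{\left(d \right)} = \left(4 + d\right) \left(- \frac{5}{4} + \frac{5 + d}{-2 + d}\right)$ ($L{\left(d \right)} = \left(d + 4\right) \left(\left(- \frac{1}{4}\right) 5 + \frac{5 + d}{-2 + d}\right) = \left(4 + d\right) \left(- \frac{5}{4} + \frac{5 + d}{-2 + d}\right)$)
$-28 - 42 L{\left(R \right)} = -28 - 42 \frac{120 - 9^{2} + 26 \cdot 9}{4 \left(-2 + 9\right)} = -28 - 42 \frac{120 - 81 + 234}{4 \cdot 7} = -28 - 42 \cdot \frac{1}{4} \cdot \frac{1}{7} \left(120 - 81 + 234\right) = -28 - 42 \cdot \frac{1}{4} \cdot \frac{1}{7} \cdot 273 = -28 - \frac{819}{2} = - \frac{875}{2}$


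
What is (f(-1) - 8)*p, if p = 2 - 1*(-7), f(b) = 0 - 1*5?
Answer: -117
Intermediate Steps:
f(b) = -5 (f(b) = 0 - 5 = -5)
p = 9 (p = 2 + 7 = 9)
(f(-1) - 8)*p = (-5 - 8)*9 = -13*9 = -117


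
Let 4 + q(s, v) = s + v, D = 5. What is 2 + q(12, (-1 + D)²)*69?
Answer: 1658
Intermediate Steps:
q(s, v) = -4 + s + v (q(s, v) = -4 + (s + v) = -4 + s + v)
2 + q(12, (-1 + D)²)*69 = 2 + (-4 + 12 + (-1 + 5)²)*69 = 2 + (-4 + 12 + 4²)*69 = 2 + (-4 + 12 + 16)*69 = 2 + 24*69 = 2 + 1656 = 1658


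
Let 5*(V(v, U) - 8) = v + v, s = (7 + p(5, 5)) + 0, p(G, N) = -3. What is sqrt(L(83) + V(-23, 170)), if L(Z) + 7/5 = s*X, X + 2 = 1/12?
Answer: I*sqrt(2310)/15 ≈ 3.2042*I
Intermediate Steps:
s = 4 (s = (7 - 3) + 0 = 4 + 0 = 4)
X = -23/12 (X = -2 + 1/12 = -23/12 ≈ -1.9167)
V(v, U) = 8 + 2*v/5 (V(v, U) = 8 + (v + v)/5 = 8 + (2*v)/5 = 8 + 2*v/5)
L(Z) = -136/15 (L(Z) = -7/5 + 4*(-23/12) = -7/5 - 23/3 = -136/15)
sqrt(L(83) + V(-23, 170)) = sqrt(-136/15 + (8 + (2/5)*(-23))) = sqrt(-136/15 + (8 - 46/5)) = sqrt(-136/15 - 6/5) = sqrt(-154/15) = I*sqrt(2310)/15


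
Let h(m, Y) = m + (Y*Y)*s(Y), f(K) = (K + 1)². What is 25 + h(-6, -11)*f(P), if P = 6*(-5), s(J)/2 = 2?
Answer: 402023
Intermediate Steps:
s(J) = 4 (s(J) = 2*2 = 4)
P = -30
f(K) = (1 + K)²
h(m, Y) = m + 4*Y² (h(m, Y) = m + (Y*Y)*4 = m + Y²*4 = m + 4*Y²)
25 + h(-6, -11)*f(P) = 25 + (-6 + 4*(-11)²)*(1 - 30)² = 25 + (-6 + 4*121)*(-29)² = 25 + (-6 + 484)*841 = 25 + 478*841 = 25 + 401998 = 402023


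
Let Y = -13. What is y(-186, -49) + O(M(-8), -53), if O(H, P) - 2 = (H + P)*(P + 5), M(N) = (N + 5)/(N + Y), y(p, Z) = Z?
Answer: 17431/7 ≈ 2490.1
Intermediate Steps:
M(N) = (5 + N)/(-13 + N) (M(N) = (N + 5)/(N - 13) = (5 + N)/(-13 + N))
O(H, P) = 2 + (5 + P)*(H + P) (O(H, P) = 2 + (H + P)*(P + 5) = 2 + (H + P)*(5 + P) = 2 + (5 + P)*(H + P))
y(-186, -49) + O(M(-8), -53) = -49 + (2 + (-53)² + 5*((5 - 8)/(-13 - 8)) + 5*(-53) + ((5 - 8)/(-13 - 8))*(-53)) = -49 + (2 + 2809 + 5*(-3/(-21)) - 265 + (-3/(-21))*(-53)) = -49 + (2 + 2809 + 5*(-1/21*(-3)) - 265 - 1/21*(-3)*(-53)) = -49 + (2 + 2809 + 5*(⅐) - 265 + (⅐)*(-53)) = -49 + (2 + 2809 + 5/7 - 265 - 53/7) = -49 + 17774/7 = 17431/7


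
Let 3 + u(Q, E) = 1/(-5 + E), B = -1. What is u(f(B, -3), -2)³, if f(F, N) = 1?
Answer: -10648/343 ≈ -31.044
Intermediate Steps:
u(Q, E) = -3 + 1/(-5 + E)
u(f(B, -3), -2)³ = ((16 - 3*(-2))/(-5 - 2))³ = ((16 + 6)/(-7))³ = (-⅐*22)³ = (-22/7)³ = -10648/343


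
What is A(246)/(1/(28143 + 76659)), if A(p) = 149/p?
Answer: 2602583/41 ≈ 63478.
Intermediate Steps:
A(246)/(1/(28143 + 76659)) = (149/246)/(1/(28143 + 76659)) = (149*(1/246))/(1/104802) = 149/(246*(1/104802)) = (149/246)*104802 = 2602583/41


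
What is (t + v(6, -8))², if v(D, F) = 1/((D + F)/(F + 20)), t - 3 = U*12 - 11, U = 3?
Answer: 484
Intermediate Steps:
t = 28 (t = 3 + (3*12 - 11) = 3 + (36 - 11) = 3 + 25 = 28)
v(D, F) = (20 + F)/(D + F) (v(D, F) = 1/((D + F)/(20 + F)) = (20 + F)/(D + F))
(t + v(6, -8))² = (28 + (20 - 8)/(6 - 8))² = (28 + 12/(-2))² = (28 - ½*12)² = (28 - 6)² = 22² = 484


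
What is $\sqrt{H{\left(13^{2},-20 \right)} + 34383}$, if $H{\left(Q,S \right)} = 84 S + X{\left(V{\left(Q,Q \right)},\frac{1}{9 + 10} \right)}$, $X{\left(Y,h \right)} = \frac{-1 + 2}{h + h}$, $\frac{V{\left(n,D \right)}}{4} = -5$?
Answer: $\frac{5 \sqrt{5234}}{2} \approx 180.87$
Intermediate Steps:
$V{\left(n,D \right)} = -20$ ($V{\left(n,D \right)} = 4 \left(-5\right) = -20$)
$X{\left(Y,h \right)} = \frac{1}{2 h}$ ($X{\left(Y,h \right)} = 1 \frac{1}{2 h} = \frac{1}{2 h}$)
$H{\left(Q,S \right)} = \frac{19}{2} + 84 S$ ($H{\left(Q,S \right)} = 84 S + \frac{1}{2 \frac{1}{9 + 10}} = 84 S + \frac{1}{2 \cdot \frac{1}{19}} = 84 S + \frac{\frac{1}{\frac{1}{19}}}{2} = 84 S + \frac{1}{2} \cdot 19 = 84 S + \frac{19}{2} = \frac{19}{2} + 84 S$)
$\sqrt{H{\left(13^{2},-20 \right)} + 34383} = \sqrt{\left(\frac{19}{2} + 84 \left(-20\right)\right) + 34383} = \sqrt{\left(\frac{19}{2} - 1680\right) + 34383} = \sqrt{- \frac{3341}{2} + 34383} = \sqrt{\frac{65425}{2}} = \frac{5 \sqrt{5234}}{2}$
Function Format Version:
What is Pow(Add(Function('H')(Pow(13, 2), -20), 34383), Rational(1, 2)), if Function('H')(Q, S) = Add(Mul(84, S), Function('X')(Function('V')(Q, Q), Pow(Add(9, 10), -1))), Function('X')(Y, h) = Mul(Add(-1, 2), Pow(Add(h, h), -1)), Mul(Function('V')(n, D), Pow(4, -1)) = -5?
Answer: Mul(Rational(5, 2), Pow(5234, Rational(1, 2))) ≈ 180.87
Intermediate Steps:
Function('V')(n, D) = -20 (Function('V')(n, D) = Mul(4, -5) = -20)
Function('X')(Y, h) = Mul(Rational(1, 2), Pow(h, -1)) (Function('X')(Y, h) = Mul(1, Pow(Mul(2, h), -1)) = Mul(1, Mul(Rational(1, 2), Pow(h, -1))) = Mul(Rational(1, 2), Pow(h, -1)))
Function('H')(Q, S) = Add(Rational(19, 2), Mul(84, S)) (Function('H')(Q, S) = Add(Mul(84, S), Mul(Rational(1, 2), Pow(Pow(Add(9, 10), -1), -1))) = Add(Mul(84, S), Mul(Rational(1, 2), Pow(Pow(19, -1), -1))) = Add(Mul(84, S), Mul(Rational(1, 2), Pow(Rational(1, 19), -1))) = Add(Mul(84, S), Mul(Rational(1, 2), 19)) = Add(Mul(84, S), Rational(19, 2)) = Add(Rational(19, 2), Mul(84, S)))
Pow(Add(Function('H')(Pow(13, 2), -20), 34383), Rational(1, 2)) = Pow(Add(Add(Rational(19, 2), Mul(84, -20)), 34383), Rational(1, 2)) = Pow(Add(Add(Rational(19, 2), -1680), 34383), Rational(1, 2)) = Pow(Add(Rational(-3341, 2), 34383), Rational(1, 2)) = Pow(Rational(65425, 2), Rational(1, 2)) = Mul(Rational(5, 2), Pow(5234, Rational(1, 2)))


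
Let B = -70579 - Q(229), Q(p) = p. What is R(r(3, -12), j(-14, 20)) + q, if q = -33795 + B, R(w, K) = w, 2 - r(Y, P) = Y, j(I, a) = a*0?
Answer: -104604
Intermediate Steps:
j(I, a) = 0
r(Y, P) = 2 - Y
B = -70808 (B = -70579 - 1*229 = -70579 - 229 = -70808)
q = -104603 (q = -33795 - 70808 = -104603)
R(r(3, -12), j(-14, 20)) + q = (2 - 1*3) - 104603 = (2 - 3) - 104603 = -1 - 104603 = -104604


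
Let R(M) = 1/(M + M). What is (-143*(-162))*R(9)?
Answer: 1287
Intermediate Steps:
R(M) = 1/(2*M)
(-143*(-162))*R(9) = (-143*(-162))*((½)/9) = 23166*((½)*(⅑)) = 23166*(1/18) = 1287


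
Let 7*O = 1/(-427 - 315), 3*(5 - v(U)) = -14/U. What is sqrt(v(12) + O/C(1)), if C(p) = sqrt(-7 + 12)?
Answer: sqrt(667558850 - 4770*sqrt(5))/11130 ≈ 2.3214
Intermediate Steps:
v(U) = 5 + 14/(3*U) (v(U) = 5 - (-14)/(3*U) = 5 + 14/(3*U))
O = -1/5194 (O = 1/(7*(-427 - 315)) = (1/7)/(-742) = (1/7)*(-1/742) = -1/5194 ≈ -0.00019253)
C(p) = sqrt(5)
sqrt(v(12) + O/C(1)) = sqrt((5 + (14/3)/12) - sqrt(5)/5/5194) = sqrt((5 + (14/3)*(1/12)) - sqrt(5)/25970) = sqrt((5 + 7/18) - sqrt(5)/25970) = sqrt(97/18 - sqrt(5)/25970)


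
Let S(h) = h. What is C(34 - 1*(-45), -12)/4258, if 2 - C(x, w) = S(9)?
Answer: -7/4258 ≈ -0.0016440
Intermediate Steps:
C(x, w) = -7 (C(x, w) = 2 - 1*9 = 2 - 9 = -7)
C(34 - 1*(-45), -12)/4258 = -7/4258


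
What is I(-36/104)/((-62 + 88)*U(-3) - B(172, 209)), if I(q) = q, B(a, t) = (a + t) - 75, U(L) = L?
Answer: 3/3328 ≈ 0.00090144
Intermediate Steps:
B(a, t) = -75 + a + t
I(-36/104)/((-62 + 88)*U(-3) - B(172, 209)) = (-36/104)/((-62 + 88)*(-3) - (-75 + 172 + 209)) = (-36*1/104)/(26*(-3) - 1*306) = -9/(26*(-78 - 306)) = -9/26/(-384) = -9/26*(-1/384) = 3/3328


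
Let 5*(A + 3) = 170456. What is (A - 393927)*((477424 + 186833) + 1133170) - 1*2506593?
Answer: -3233932406803/5 ≈ -6.4679e+11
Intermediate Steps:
A = 170441/5 (A = -3 + (1/5)*170456 = -3 + 170456/5 = 170441/5 ≈ 34088.)
(A - 393927)*((477424 + 186833) + 1133170) - 1*2506593 = (170441/5 - 393927)*((477424 + 186833) + 1133170) - 1*2506593 = -1799194*(664257 + 1133170)/5 - 2506593 = -1799194/5*1797427 - 2506593 = -3233919873838/5 - 2506593 = -3233932406803/5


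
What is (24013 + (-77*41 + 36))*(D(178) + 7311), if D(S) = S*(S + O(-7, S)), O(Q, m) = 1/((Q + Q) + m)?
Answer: 33402954834/41 ≈ 8.1471e+8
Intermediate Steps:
O(Q, m) = 1/(m + 2*Q) (O(Q, m) = 1/(2*Q + m) = 1/(m + 2*Q))
D(S) = S*(S + 1/(-14 + S)) (D(S) = S*(S + 1/(S + 2*(-7))) = S*(S + 1/(S - 14)) = S*(S + 1/(-14 + S)))
(24013 + (-77*41 + 36))*(D(178) + 7311) = (24013 + (-77*41 + 36))*(178*(1 + 178*(-14 + 178))/(-14 + 178) + 7311) = (24013 + (-3157 + 36))*(178*(1 + 178*164)/164 + 7311) = (24013 - 3121)*(178*(1/164)*(1 + 29192) + 7311) = 20892*(178*(1/164)*29193 + 7311) = 20892*(2598177/82 + 7311) = 20892*(3197679/82) = 33402954834/41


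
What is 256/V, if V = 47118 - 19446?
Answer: 32/3459 ≈ 0.0092512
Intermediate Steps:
V = 27672
256/V = 256/27672 = 256*(1/27672) = 32/3459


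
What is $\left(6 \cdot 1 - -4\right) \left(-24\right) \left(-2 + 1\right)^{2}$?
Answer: $-240$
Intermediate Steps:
$\left(6 \cdot 1 - -4\right) \left(-24\right) \left(-2 + 1\right)^{2} = \left(6 + 4\right) \left(-24\right) \left(-1\right)^{2} = 10 \left(-24\right) 1 = \left(-240\right) 1 = -240$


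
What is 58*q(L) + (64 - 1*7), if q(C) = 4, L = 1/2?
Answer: 289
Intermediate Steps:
L = 1/2 ≈ 0.50000
58*q(L) + (64 - 1*7) = 58*4 + (64 - 1*7) = 232 + (64 - 7) = 232 + 57 = 289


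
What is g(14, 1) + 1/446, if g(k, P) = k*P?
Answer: 6245/446 ≈ 14.002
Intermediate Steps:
g(k, P) = P*k
g(14, 1) + 1/446 = 1*14 + 1/446 = 14 + 1/446 = 6245/446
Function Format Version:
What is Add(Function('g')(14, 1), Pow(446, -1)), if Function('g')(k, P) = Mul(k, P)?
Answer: Rational(6245, 446) ≈ 14.002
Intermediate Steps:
Function('g')(k, P) = Mul(P, k)
Add(Function('g')(14, 1), Pow(446, -1)) = Add(Mul(1, 14), Pow(446, -1)) = Add(14, Rational(1, 446)) = Rational(6245, 446)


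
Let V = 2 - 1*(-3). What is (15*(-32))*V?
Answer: -2400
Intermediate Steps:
V = 5 (V = 2 + 3 = 5)
(15*(-32))*V = (15*(-32))*5 = -480*5 = -2400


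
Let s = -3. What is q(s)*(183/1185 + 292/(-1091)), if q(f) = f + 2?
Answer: 48789/430945 ≈ 0.11321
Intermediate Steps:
q(f) = 2 + f
q(s)*(183/1185 + 292/(-1091)) = (2 - 3)*(183/1185 + 292/(-1091)) = -(183*(1/1185) + 292*(-1/1091)) = -(61/395 - 292/1091) = -1*(-48789/430945) = 48789/430945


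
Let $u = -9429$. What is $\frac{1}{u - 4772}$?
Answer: $- \frac{1}{14201} \approx -7.0418 \cdot 10^{-5}$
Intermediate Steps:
$\frac{1}{u - 4772} = \frac{1}{-9429 - 4772} = \frac{1}{-14201} = - \frac{1}{14201}$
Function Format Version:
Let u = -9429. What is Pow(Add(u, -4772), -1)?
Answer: Rational(-1, 14201) ≈ -7.0418e-5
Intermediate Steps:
Pow(Add(u, -4772), -1) = Pow(Add(-9429, -4772), -1) = Pow(-14201, -1) = Rational(-1, 14201)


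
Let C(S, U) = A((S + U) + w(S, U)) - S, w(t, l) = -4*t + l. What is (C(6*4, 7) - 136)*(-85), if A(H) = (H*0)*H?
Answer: 13600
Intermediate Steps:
w(t, l) = l - 4*t
A(H) = 0 (A(H) = 0*H = 0)
C(S, U) = -S (C(S, U) = 0 - S = -S)
(C(6*4, 7) - 136)*(-85) = (-6*4 - 136)*(-85) = (-1*24 - 136)*(-85) = (-24 - 136)*(-85) = -160*(-85) = 13600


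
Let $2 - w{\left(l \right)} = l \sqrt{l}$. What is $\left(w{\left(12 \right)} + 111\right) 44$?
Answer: $4972 - 1056 \sqrt{3} \approx 3143.0$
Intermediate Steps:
$w{\left(l \right)} = 2 - l^{\frac{3}{2}}$ ($w{\left(l \right)} = 2 - l \sqrt{l} = 2 - l^{\frac{3}{2}}$)
$\left(w{\left(12 \right)} + 111\right) 44 = \left(\left(2 - 12^{\frac{3}{2}}\right) + 111\right) 44 = \left(\left(2 - 24 \sqrt{3}\right) + 111\right) 44 = \left(113 - 24 \sqrt{3}\right) 44 = 4972 - 1056 \sqrt{3}$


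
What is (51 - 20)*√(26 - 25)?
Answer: 31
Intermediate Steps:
(51 - 20)*√(26 - 25) = 31*√1 = 31*1 = 31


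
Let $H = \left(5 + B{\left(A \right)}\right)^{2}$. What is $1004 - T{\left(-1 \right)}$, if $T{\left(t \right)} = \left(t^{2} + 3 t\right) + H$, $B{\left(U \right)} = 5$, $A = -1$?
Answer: $906$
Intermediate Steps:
$H = 100$ ($H = \left(5 + 5\right)^{2} = 10^{2} = 100$)
$T{\left(t \right)} = 100 + t^{2} + 3 t$ ($T{\left(t \right)} = \left(t^{2} + 3 t\right) + 100 = 100 + t^{2} + 3 t$)
$1004 - T{\left(-1 \right)} = 1004 - \left(100 + \left(-1\right)^{2} + 3 \left(-1\right)\right) = 1004 - \left(100 + 1 - 3\right) = 1004 - 98 = 906$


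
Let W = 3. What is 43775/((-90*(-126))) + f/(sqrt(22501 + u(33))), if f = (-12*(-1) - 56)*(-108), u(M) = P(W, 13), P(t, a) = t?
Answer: 8755/2268 + 1188*sqrt(5626)/2813 ≈ 35.537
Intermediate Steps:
u(M) = 3
f = 4752 (f = (12 - 56)*(-108) = -44*(-108) = 4752)
43775/((-90*(-126))) + f/(sqrt(22501 + u(33))) = 43775/((-90*(-126))) + 4752/(sqrt(22501 + 3)) = 43775/11340 + 4752/(sqrt(22504)) = 43775*(1/11340) + 4752/((2*sqrt(5626))) = 8755/2268 + 4752*(sqrt(5626)/11252) = 8755/2268 + 1188*sqrt(5626)/2813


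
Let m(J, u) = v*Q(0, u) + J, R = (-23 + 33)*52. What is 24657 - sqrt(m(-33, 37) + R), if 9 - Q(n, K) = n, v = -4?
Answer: 24657 - sqrt(451) ≈ 24636.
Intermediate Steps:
R = 520 (R = 10*52 = 520)
Q(n, K) = 9 - n
m(J, u) = -36 + J (m(J, u) = -4*(9 - 1*0) + J = -4*(9 + 0) + J = -4*9 + J = -36 + J)
24657 - sqrt(m(-33, 37) + R) = 24657 - sqrt((-36 - 33) + 520) = 24657 - sqrt(-69 + 520) = 24657 - sqrt(451)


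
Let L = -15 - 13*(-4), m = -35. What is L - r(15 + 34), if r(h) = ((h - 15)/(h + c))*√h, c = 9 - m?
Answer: 3203/93 ≈ 34.441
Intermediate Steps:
c = 44 (c = 9 - 1*(-35) = 9 + 35 = 44)
L = 37 (L = -15 + 52 = 37)
r(h) = √h*(-15 + h)/(44 + h) (r(h) = ((h - 15)/(h + 44))*√h = ((-15 + h)/(44 + h))*√h = √h*(-15 + h)/(44 + h))
L - r(15 + 34) = 37 - √(15 + 34)*(-15 + (15 + 34))/(44 + (15 + 34)) = 37 - √49*(-15 + 49)/(44 + 49) = 37 - 7*34/93 = 37 - 1*238/93 = 37 - 238/93 = 3203/93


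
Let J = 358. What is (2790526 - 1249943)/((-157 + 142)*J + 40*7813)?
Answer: 1540583/307150 ≈ 5.0157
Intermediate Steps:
(2790526 - 1249943)/((-157 + 142)*J + 40*7813) = (2790526 - 1249943)/((-157 + 142)*358 + 40*7813) = 1540583/(-15*358 + 312520) = 1540583/(-5370 + 312520) = 1540583/307150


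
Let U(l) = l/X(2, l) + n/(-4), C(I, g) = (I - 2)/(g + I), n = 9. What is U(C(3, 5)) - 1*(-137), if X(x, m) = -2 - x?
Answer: 4311/32 ≈ 134.72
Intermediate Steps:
C(I, g) = (-2 + I)/(I + g)
U(l) = -9/4 - l/4 (U(l) = l/(-2 - 1*2) + 9/(-4) = l/(-2 - 2) + 9*(-¼) = l/(-4) - 9/4 = l*(-¼) - 9/4 = -l/4 - 9/4 = -9/4 - l/4)
U(C(3, 5)) - 1*(-137) = (-9/4 - (-2 + 3)/(4*(3 + 5))) - 1*(-137) = (-9/4 - 1/(4*8)) + 137 = (-9/4 - 1/32) + 137 = -73/32 + 137 = 4311/32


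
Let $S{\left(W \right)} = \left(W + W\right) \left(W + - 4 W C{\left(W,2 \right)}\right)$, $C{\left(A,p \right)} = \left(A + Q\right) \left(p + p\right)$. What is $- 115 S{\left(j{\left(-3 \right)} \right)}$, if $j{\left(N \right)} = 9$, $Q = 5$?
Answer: $4154490$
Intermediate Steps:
$C{\left(A,p \right)} = 2 p \left(5 + A\right)$ ($C{\left(A,p \right)} = \left(A + 5\right) \left(p + p\right) = \left(5 + A\right) 2 p = 2 p \left(5 + A\right)$)
$S{\left(W \right)} = 2 W \left(W - 4 W \left(20 + 4 W\right)\right)$ ($S{\left(W \right)} = \left(W + W\right) \left(W + - 4 W 2 \cdot 2 \left(5 + W\right)\right) = 2 W \left(W + - 4 W \left(20 + 4 W\right)\right) = 2 W \left(W - 4 W \left(20 + 4 W\right)\right)$)
$- 115 S{\left(j{\left(-3 \right)} \right)} = - 115 \cdot 9^{2} \left(-158 - 288\right) = - 115 \cdot 81 \left(-158 - 288\right) = - 115 \cdot 81 \left(-446\right) = \left(-115\right) \left(-36126\right) = 4154490$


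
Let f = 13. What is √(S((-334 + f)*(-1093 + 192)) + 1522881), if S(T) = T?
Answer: √1812102 ≈ 1346.1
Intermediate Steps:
√(S((-334 + f)*(-1093 + 192)) + 1522881) = √((-334 + 13)*(-1093 + 192) + 1522881) = √(-321*(-901) + 1522881) = √(289221 + 1522881) = √1812102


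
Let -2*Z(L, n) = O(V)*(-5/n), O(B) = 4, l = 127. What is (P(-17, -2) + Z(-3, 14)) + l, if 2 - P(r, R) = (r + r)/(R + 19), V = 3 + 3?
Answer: 922/7 ≈ 131.71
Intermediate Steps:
V = 6
P(r, R) = 2 - 2*r/(19 + R) (P(r, R) = 2 - (r + r)/(R + 19) = 2 - 2*r/(19 + R))
Z(L, n) = 10/n (Z(L, n) = -2*(-5/n) = -(-10)/n = 10/n)
(P(-17, -2) + Z(-3, 14)) + l = (2*(19 - 2 - 1*(-17))/(19 - 2) + 10/14) + 127 = (2*(19 - 2 + 17)/17 + 10*(1/14)) + 127 = (2*(1/17)*34 + 5/7) + 127 = (4 + 5/7) + 127 = 33/7 + 127 = 922/7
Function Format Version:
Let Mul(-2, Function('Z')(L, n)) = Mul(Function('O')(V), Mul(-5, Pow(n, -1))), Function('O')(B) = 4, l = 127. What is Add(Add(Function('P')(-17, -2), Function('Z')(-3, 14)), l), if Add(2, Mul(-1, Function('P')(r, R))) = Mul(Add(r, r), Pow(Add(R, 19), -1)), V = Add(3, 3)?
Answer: Rational(922, 7) ≈ 131.71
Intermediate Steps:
V = 6
Function('P')(r, R) = Add(2, Mul(-2, r, Pow(Add(19, R), -1))) (Function('P')(r, R) = Add(2, Mul(-1, Mul(Add(r, r), Pow(Add(R, 19), -1)))) = Add(2, Mul(-1, Mul(Mul(2, r), Pow(Add(19, R), -1)))) = Add(2, Mul(-1, Mul(2, r, Pow(Add(19, R), -1)))) = Add(2, Mul(-2, r, Pow(Add(19, R), -1))))
Function('Z')(L, n) = Mul(10, Pow(n, -1)) (Function('Z')(L, n) = Mul(Rational(-1, 2), Mul(4, Mul(-5, Pow(n, -1)))) = Mul(Rational(-1, 2), Mul(-20, Pow(n, -1))) = Mul(10, Pow(n, -1)))
Add(Add(Function('P')(-17, -2), Function('Z')(-3, 14)), l) = Add(Add(Mul(2, Pow(Add(19, -2), -1), Add(19, -2, Mul(-1, -17))), Mul(10, Pow(14, -1))), 127) = Add(Add(Mul(2, Pow(17, -1), Add(19, -2, 17)), Mul(10, Rational(1, 14))), 127) = Add(Add(Mul(2, Rational(1, 17), 34), Rational(5, 7)), 127) = Add(Add(4, Rational(5, 7)), 127) = Add(Rational(33, 7), 127) = Rational(922, 7)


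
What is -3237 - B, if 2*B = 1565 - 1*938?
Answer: -7101/2 ≈ -3550.5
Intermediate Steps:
B = 627/2 (B = (1565 - 1*938)/2 = (1565 - 938)/2 = (1/2)*627 = 627/2 ≈ 313.50)
-3237 - B = -3237 - 1*627/2 = -3237 - 627/2 = -7101/2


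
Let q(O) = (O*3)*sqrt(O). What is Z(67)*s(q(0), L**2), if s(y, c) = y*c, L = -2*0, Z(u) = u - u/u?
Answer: 0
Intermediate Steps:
q(O) = 3*O**(3/2) (q(O) = (3*O)*sqrt(O) = 3*O**(3/2))
Z(u) = -1 + u (Z(u) = u - 1*1 = u - 1 = -1 + u)
L = 0
s(y, c) = c*y
Z(67)*s(q(0), L**2) = (-1 + 67)*(0**2*(3*0**(3/2))) = 66*(0*(3*0)) = 66*(0*0) = 66*0 = 0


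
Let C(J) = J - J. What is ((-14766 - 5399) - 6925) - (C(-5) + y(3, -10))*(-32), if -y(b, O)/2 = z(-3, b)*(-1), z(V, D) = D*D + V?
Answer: -26706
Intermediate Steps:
C(J) = 0
z(V, D) = V + D**2 (z(V, D) = D**2 + V = V + D**2)
y(b, O) = -6 + 2*b**2 (y(b, O) = -2*(-3 + b**2)*(-1) = -2*(3 - b**2) = -6 + 2*b**2)
((-14766 - 5399) - 6925) - (C(-5) + y(3, -10))*(-32) = ((-14766 - 5399) - 6925) - (0 + (-6 + 2*3**2))*(-32) = (-20165 - 6925) - (0 + (-6 + 2*9))*(-32) = -27090 - (0 + (-6 + 18))*(-32) = -27090 - (0 + 12)*(-32) = -27090 - 12*(-32) = -27090 - 1*(-384) = -27090 + 384 = -26706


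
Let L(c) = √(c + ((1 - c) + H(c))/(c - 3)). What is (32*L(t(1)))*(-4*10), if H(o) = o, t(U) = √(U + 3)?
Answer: -1280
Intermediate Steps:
t(U) = √(3 + U)
L(c) = √(c + 1/(-3 + c)) (L(c) = √(c + ((1 - c) + c)/(c - 3)) = √(c + 1/(-3 + c)))
(32*L(t(1)))*(-4*10) = (32*√((1 + √(3 + 1)*(-3 + √(3 + 1)))/(-3 + √(3 + 1))))*(-4*10) = (32*√((1 + √4*(-3 + √4))/(-3 + √4)))*(-40) = (32*√((1 + 2*(-3 + 2))/(-3 + 2)))*(-40) = (32*√((1 + 2*(-1))/(-1)))*(-40) = (32*√(-(1 - 2)))*(-40) = (32*√(-1*(-1)))*(-40) = (32*√1)*(-40) = (32*1)*(-40) = 32*(-40) = -1280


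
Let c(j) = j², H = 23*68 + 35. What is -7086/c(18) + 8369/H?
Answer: -478831/28782 ≈ -16.636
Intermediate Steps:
H = 1599 (H = 1564 + 35 = 1599)
-7086/c(18) + 8369/H = -7086/(18²) + 8369/1599 = -7086/324 + 8369*(1/1599) = -7086*1/324 + 8369/1599 = -1181/54 + 8369/1599 = -478831/28782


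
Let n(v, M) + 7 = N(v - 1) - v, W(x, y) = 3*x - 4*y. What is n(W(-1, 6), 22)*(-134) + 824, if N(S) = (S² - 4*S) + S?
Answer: -118168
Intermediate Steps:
W(x, y) = -4*y + 3*x
N(S) = S² - 3*S
n(v, M) = -7 - v + (-1 + v)*(-4 + v) (n(v, M) = -7 + ((v - 1)*(-3 + (v - 1)) - v) = -7 + ((-1 + v)*(-3 + (-1 + v)) - v) = -7 + ((-1 + v)*(-4 + v) - v) = -7 + (-v + (-1 + v)*(-4 + v)) = -7 - v + (-1 + v)*(-4 + v))
n(W(-1, 6), 22)*(-134) + 824 = (-3 + (-4*6 + 3*(-1))² - 6*(-4*6 + 3*(-1)))*(-134) + 824 = (-3 + (-24 - 3)² - 6*(-24 - 3))*(-134) + 824 = (-3 + (-27)² - 6*(-27))*(-134) + 824 = (-3 + 729 + 162)*(-134) + 824 = 888*(-134) + 824 = -118992 + 824 = -118168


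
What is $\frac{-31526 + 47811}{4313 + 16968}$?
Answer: $\frac{16285}{21281} \approx 0.76524$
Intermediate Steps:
$\frac{-31526 + 47811}{4313 + 16968} = \frac{16285}{21281}$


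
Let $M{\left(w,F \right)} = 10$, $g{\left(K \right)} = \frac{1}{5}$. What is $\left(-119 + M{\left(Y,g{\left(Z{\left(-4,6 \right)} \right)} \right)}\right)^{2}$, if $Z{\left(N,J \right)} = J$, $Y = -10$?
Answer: $11881$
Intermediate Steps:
$g{\left(K \right)} = \frac{1}{5}$
$\left(-119 + M{\left(Y,g{\left(Z{\left(-4,6 \right)} \right)} \right)}\right)^{2} = \left(-119 + 10\right)^{2} = \left(-109\right)^{2} = 11881$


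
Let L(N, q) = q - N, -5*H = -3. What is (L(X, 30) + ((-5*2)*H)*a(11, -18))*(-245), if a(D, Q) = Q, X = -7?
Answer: -35525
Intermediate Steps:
H = ⅗ (H = -⅕*(-3) = ⅗ ≈ 0.60000)
(L(X, 30) + ((-5*2)*H)*a(11, -18))*(-245) = ((30 - 1*(-7)) + (-5*2*(⅗))*(-18))*(-245) = ((30 + 7) - 10*⅗*(-18))*(-245) = (37 - 6*(-18))*(-245) = (37 + 108)*(-245) = 145*(-245) = -35525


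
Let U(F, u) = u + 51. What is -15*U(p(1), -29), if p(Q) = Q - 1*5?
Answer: -330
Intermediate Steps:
p(Q) = -5 + Q (p(Q) = Q - 5 = -5 + Q)
U(F, u) = 51 + u
-15*U(p(1), -29) = -15*(51 - 29) = -15*22 = -330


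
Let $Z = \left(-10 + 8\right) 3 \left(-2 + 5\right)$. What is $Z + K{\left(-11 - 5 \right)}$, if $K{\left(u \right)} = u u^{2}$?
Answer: $-4114$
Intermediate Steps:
$K{\left(u \right)} = u^{3}$
$Z = -18$ ($Z = - 2 \cdot 3 \cdot 3 = \left(-2\right) 9 = -18$)
$Z + K{\left(-11 - 5 \right)} = -18 + \left(-11 - 5\right)^{3} = -18 + \left(-16\right)^{3} = -18 - 4096 = -4114$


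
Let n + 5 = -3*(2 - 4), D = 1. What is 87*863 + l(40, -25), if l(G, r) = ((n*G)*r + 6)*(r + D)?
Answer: 98937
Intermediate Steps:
n = 1 (n = -5 - 3*(2 - 4) = -5 - 3*(-2) = -5 + 6 = 1)
l(G, r) = (1 + r)*(6 + G*r) (l(G, r) = ((1*G)*r + 6)*(r + 1) = (G*r + 6)*(1 + r) = (6 + G*r)*(1 + r) = (1 + r)*(6 + G*r))
87*863 + l(40, -25) = 87*863 + (6 + 6*(-25) + 40*(-25) + 40*(-25)²) = 75081 + (6 - 150 - 1000 + 40*625) = 75081 + (6 - 150 - 1000 + 25000) = 75081 + 23856 = 98937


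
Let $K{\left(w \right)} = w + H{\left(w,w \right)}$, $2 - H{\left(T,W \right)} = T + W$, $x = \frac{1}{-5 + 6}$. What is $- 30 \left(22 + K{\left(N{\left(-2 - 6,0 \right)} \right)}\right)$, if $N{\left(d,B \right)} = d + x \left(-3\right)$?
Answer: $-1050$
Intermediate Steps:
$x = 1$ ($x = 1^{-1} = 1$)
$H{\left(T,W \right)} = 2 - T - W$ ($H{\left(T,W \right)} = 2 - \left(T + W\right) = 2 - T - W$)
$N{\left(d,B \right)} = -3 + d$ ($N{\left(d,B \right)} = d + 1 \left(-3\right) = d - 3 = -3 + d$)
$K{\left(w \right)} = 2 - w$ ($K{\left(w \right)} = w - \left(-2 + 2 w\right) = 2 - w$)
$- 30 \left(22 + K{\left(N{\left(-2 - 6,0 \right)} \right)}\right) = - 30 \left(22 + \left(2 - \left(-3 - 8\right)\right)\right) = - 30 \left(22 + \left(2 - -11\right)\right) = - 30 \left(22 + \left(2 + 11\right)\right) = - 30 \left(22 + 13\right) = \left(-30\right) 35 = -1050$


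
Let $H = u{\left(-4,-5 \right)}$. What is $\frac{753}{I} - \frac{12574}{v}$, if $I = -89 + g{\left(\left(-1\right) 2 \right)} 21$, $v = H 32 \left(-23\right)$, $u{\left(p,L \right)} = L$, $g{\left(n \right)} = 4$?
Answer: $- \frac{283391}{1840} \approx -154.02$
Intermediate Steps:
$H = -5$
$v = 3680$ ($v = \left(-5\right) 32 \left(-23\right) = \left(-160\right) \left(-23\right) = 3680$)
$I = -5$ ($I = -89 + 4 \cdot 21 = -89 + 84 = -5$)
$\frac{753}{I} - \frac{12574}{v} = \frac{753}{-5} - \frac{12574}{3680} = 753 \left(- \frac{1}{5}\right) - \frac{6287}{1840} = - \frac{753}{5} - \frac{6287}{1840} = - \frac{283391}{1840}$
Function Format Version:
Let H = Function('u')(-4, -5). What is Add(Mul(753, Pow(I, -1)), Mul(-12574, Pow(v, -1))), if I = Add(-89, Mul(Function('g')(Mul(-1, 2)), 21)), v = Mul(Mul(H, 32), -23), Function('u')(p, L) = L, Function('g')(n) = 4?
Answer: Rational(-283391, 1840) ≈ -154.02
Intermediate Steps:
H = -5
v = 3680 (v = Mul(Mul(-5, 32), -23) = Mul(-160, -23) = 3680)
I = -5 (I = Add(-89, Mul(4, 21)) = Add(-89, 84) = -5)
Add(Mul(753, Pow(I, -1)), Mul(-12574, Pow(v, -1))) = Add(Mul(753, Pow(-5, -1)), Mul(-12574, Pow(3680, -1))) = Add(Mul(753, Rational(-1, 5)), Mul(-12574, Rational(1, 3680))) = Add(Rational(-753, 5), Rational(-6287, 1840)) = Rational(-283391, 1840)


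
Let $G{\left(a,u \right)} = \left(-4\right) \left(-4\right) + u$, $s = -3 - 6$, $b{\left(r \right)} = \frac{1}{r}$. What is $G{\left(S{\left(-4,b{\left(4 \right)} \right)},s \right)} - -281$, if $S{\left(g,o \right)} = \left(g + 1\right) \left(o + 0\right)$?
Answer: $288$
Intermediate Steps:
$s = -9$
$S{\left(g,o \right)} = o \left(1 + g\right)$ ($S{\left(g,o \right)} = \left(1 + g\right) o = o \left(1 + g\right)$)
$G{\left(a,u \right)} = 16 + u$
$G{\left(S{\left(-4,b{\left(4 \right)} \right)},s \right)} - -281 = \left(16 - 9\right) - -281 = 7 + 281 = 288$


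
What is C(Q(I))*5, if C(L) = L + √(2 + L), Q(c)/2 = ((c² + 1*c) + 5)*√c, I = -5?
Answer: 5*√(2 + 50*I*√5) + 250*I*√5 ≈ 37.72 + 596.07*I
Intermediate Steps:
Q(c) = 2*√c*(5 + c + c²) (Q(c) = 2*(((c² + 1*c) + 5)*√c) = 2*(((c² + c) + 5)*√c) = 2*(((c + c²) + 5)*√c) = 2*((5 + c + c²)*√c) = 2*(√c*(5 + c + c²)) = 2*√c*(5 + c + c²))
C(Q(I))*5 = (2*√(-5)*(5 - 5 + (-5)²) + √(2 + 2*√(-5)*(5 - 5 + (-5)²)))*5 = (2*(I*√5)*(5 - 5 + 25) + √(2 + 2*(I*√5)*(5 - 5 + 25)))*5 = (2*(I*√5)*25 + √(2 + 2*(I*√5)*25))*5 = (50*I*√5 + √(2 + 50*I*√5))*5 = (√(2 + 50*I*√5) + 50*I*√5)*5 = 5*√(2 + 50*I*√5) + 250*I*√5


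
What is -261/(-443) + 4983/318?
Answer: 763489/46958 ≈ 16.259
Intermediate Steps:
-261/(-443) + 4983/318 = -261*(-1/443) + 4983*(1/318) = 261/443 + 1661/106 = 763489/46958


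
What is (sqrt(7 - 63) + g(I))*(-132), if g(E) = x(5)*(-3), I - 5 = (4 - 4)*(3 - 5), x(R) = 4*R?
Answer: 7920 - 264*I*sqrt(14) ≈ 7920.0 - 987.8*I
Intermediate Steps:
I = 5 (I = 5 + (4 - 4)*(3 - 5) = 5 + 0*(-2) = 5 + 0 = 5)
g(E) = -60 (g(E) = (4*5)*(-3) = 20*(-3) = -60)
(sqrt(7 - 63) + g(I))*(-132) = (sqrt(7 - 63) - 60)*(-132) = (sqrt(-56) - 60)*(-132) = (2*I*sqrt(14) - 60)*(-132) = (-60 + 2*I*sqrt(14))*(-132) = 7920 - 264*I*sqrt(14)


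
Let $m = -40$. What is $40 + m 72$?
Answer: $-2840$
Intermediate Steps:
$40 + m 72 = 40 - 2880 = -2840$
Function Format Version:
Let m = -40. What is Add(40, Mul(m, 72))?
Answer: -2840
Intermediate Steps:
Add(40, Mul(m, 72)) = Add(40, Mul(-40, 72)) = Add(40, -2880) = -2840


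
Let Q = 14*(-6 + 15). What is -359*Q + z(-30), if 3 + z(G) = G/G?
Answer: -45236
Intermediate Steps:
z(G) = -2 (z(G) = -3 + G/G = -3 + 1 = -2)
Q = 126 (Q = 14*9 = 126)
-359*Q + z(-30) = -359*126 - 2 = -45234 - 2 = -45236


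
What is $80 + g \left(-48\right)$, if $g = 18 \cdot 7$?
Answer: $-5968$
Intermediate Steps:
$g = 126$
$80 + g \left(-48\right) = 80 + 126 \left(-48\right) = 80 - 6048 = -5968$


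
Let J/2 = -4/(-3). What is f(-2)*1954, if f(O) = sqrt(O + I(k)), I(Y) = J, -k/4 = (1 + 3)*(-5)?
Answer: 1954*sqrt(6)/3 ≈ 1595.4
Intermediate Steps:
J = 8/3 (J = 2*(-4/(-3)) = 2*(-4*(-1/3)) = 2*(4/3) = 8/3 ≈ 2.6667)
k = 80 (k = -4*(1 + 3)*(-5) = -16*(-5) = -4*(-20) = 80)
I(Y) = 8/3
f(O) = sqrt(8/3 + O) (f(O) = sqrt(O + 8/3) = sqrt(8/3 + O))
f(-2)*1954 = (sqrt(24 + 9*(-2))/3)*1954 = (sqrt(24 - 18)/3)*1954 = (sqrt(6)/3)*1954 = 1954*sqrt(6)/3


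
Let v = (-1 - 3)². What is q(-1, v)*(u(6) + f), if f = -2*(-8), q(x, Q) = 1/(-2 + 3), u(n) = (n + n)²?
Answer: 160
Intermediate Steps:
v = 16 (v = (-4)² = 16)
u(n) = 4*n² (u(n) = (2*n)² = 4*n²)
q(x, Q) = 1 (q(x, Q) = 1/1 = 1)
f = 16
q(-1, v)*(u(6) + f) = 1*(4*6² + 16) = 1*(4*36 + 16) = 1*(144 + 16) = 1*160 = 160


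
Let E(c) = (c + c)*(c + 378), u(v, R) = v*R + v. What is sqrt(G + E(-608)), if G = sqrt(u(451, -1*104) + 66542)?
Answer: sqrt(279680 + sqrt(20089)) ≈ 528.98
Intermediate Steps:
u(v, R) = v + R*v (u(v, R) = R*v + v = v + R*v)
E(c) = 2*c*(378 + c) (E(c) = (2*c)*(378 + c) = 2*c*(378 + c))
G = sqrt(20089) (G = sqrt(451*(1 - 1*104) + 66542) = sqrt(451*(1 - 104) + 66542) = sqrt(451*(-103) + 66542) = sqrt(-46453 + 66542) = sqrt(20089) ≈ 141.74)
sqrt(G + E(-608)) = sqrt(sqrt(20089) + 2*(-608)*(378 - 608)) = sqrt(sqrt(20089) + 2*(-608)*(-230)) = sqrt(sqrt(20089) + 279680) = sqrt(279680 + sqrt(20089))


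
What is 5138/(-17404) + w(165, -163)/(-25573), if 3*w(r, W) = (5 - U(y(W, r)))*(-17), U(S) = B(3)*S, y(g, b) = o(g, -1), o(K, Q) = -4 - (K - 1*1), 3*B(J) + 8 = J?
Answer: -470707123/2002826214 ≈ -0.23502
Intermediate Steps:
B(J) = -8/3 + J/3
o(K, Q) = -3 - K (o(K, Q) = -4 - (K - 1) = -4 - (-1 + K) = -4 + (1 - K) = -3 - K)
y(g, b) = -3 - g
U(S) = -5*S/3 (U(S) = (-8/3 + (⅓)*3)*S = (-8/3 + 1)*S = -5*S/3)
w(r, W) = 85*W/9 (w(r, W) = ((5 - (-5)*(-3 - W)/3)*(-17))/3 = ((5 - (5 + 5*W/3))*(-17))/3 = ((5 + (-5 - 5*W/3))*(-17))/3 = (-5*W/3*(-17))/3 = (85*W/3)/3 = 85*W/9)
5138/(-17404) + w(165, -163)/(-25573) = 5138/(-17404) + ((85/9)*(-163))/(-25573) = 5138*(-1/17404) - 13855/9*(-1/25573) = -2569/8702 + 13855/230157 = -470707123/2002826214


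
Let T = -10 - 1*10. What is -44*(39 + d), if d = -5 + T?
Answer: -616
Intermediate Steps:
T = -20 (T = -10 - 10 = -20)
d = -25 (d = -5 - 20 = -25)
-44*(39 + d) = -44*(39 - 25) = -44*14 = -616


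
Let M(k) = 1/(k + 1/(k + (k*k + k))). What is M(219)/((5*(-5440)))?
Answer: -2847/16959011200 ≈ -1.6788e-7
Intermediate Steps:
M(k) = 1/(k + 1/(k² + 2*k)) (M(k) = 1/(k + 1/(k + (k² + k))) = 1/(k + 1/(k + (k + k²))) = 1/(k + 1/(k² + 2*k)))
M(219)/((5*(-5440))) = (219*(2 + 219)/(1 + 219³ + 2*219²))/((5*(-5440))) = (219*221/(1 + 10503459 + 2*47961))/(-27200) = (219*221/(1 + 10503459 + 95922))*(-1/27200) = (219*221/10599382)*(-1/27200) = (219*(1/10599382)*221)*(-1/27200) = (48399/10599382)*(-1/27200) = -2847/16959011200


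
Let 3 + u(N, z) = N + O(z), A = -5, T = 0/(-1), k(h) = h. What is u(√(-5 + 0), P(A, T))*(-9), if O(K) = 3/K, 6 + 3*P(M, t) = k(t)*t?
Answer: 81/2 - 9*I*√5 ≈ 40.5 - 20.125*I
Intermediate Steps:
T = 0 (T = 0*(-1) = 0)
P(M, t) = -2 + t²/3 (P(M, t) = -2 + (t*t)/3 = -2 + t²/3)
u(N, z) = -3 + N + 3/z (u(N, z) = -3 + (N + 3/z) = -3 + N + 3/z)
u(√(-5 + 0), P(A, T))*(-9) = (-3 + √(-5 + 0) + 3/(-2 + (⅓)*0²))*(-9) = (-3 + √(-5) + 3/(-2 + (⅓)*0))*(-9) = (-3 + I*√5 + 3/(-2 + 0))*(-9) = (-3 + I*√5 + 3/(-2))*(-9) = (-3 + I*√5 + 3*(-½))*(-9) = (-3 + I*√5 - 3/2)*(-9) = (-9/2 + I*√5)*(-9) = 81/2 - 9*I*√5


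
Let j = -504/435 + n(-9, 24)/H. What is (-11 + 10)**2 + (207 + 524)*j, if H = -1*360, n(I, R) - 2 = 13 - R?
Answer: -192021/232 ≈ -827.68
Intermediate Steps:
n(I, R) = 15 - R (n(I, R) = 2 + (13 - R) = 15 - R)
H = -360
j = -263/232 (j = -504/435 + (15 - 1*24)/(-360) = -504*1/435 + (15 - 24)*(-1/360) = -168/145 - 9*(-1/360) = -168/145 + 1/40 = -263/232 ≈ -1.1336)
(-11 + 10)**2 + (207 + 524)*j = (-11 + 10)**2 + (207 + 524)*(-263/232) = (-1)**2 + 731*(-263/232) = 1 - 192253/232 = -192021/232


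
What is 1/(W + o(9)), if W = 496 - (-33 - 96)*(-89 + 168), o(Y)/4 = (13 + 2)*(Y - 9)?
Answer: 1/10687 ≈ 9.3572e-5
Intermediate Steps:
o(Y) = -540 + 60*Y (o(Y) = 4*((13 + 2)*(Y - 9)) = 4*(15*(-9 + Y)) = 4*(-135 + 15*Y) = -540 + 60*Y)
W = 10687 (W = 496 - (-129)*79 = 496 - 1*(-10191) = 496 + 10191 = 10687)
1/(W + o(9)) = 1/(10687 + (-540 + 60*9)) = 1/(10687 + (-540 + 540)) = 1/(10687 + 0) = 1/10687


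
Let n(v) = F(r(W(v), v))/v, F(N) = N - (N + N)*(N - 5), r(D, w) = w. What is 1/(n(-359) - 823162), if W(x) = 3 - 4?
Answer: -1/822433 ≈ -1.2159e-6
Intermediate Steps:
W(x) = -1
F(N) = N - 2*N*(-5 + N)
n(v) = 11 - 2*v (n(v) = (v*(11 - 2*v))/v = 11 - 2*v)
1/(n(-359) - 823162) = 1/((11 - 2*(-359)) - 823162) = 1/((11 + 718) - 823162) = 1/(729 - 823162) = 1/(-822433) = -1/822433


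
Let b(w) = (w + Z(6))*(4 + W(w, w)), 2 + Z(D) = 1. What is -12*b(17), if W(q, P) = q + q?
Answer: -7296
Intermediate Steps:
Z(D) = -1 (Z(D) = -2 + 1 = -1)
W(q, P) = 2*q
b(w) = (-1 + w)*(4 + 2*w) (b(w) = (w - 1)*(4 + 2*w) = (-1 + w)*(4 + 2*w))
-12*b(17) = -12*(-4 + 2*17 + 2*17**2) = -12*(-4 + 34 + 2*289) = -12*(-4 + 34 + 578) = -12*608 = -7296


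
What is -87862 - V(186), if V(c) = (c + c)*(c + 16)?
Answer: -163006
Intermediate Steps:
V(c) = 2*c*(16 + c) (V(c) = (2*c)*(16 + c) = 2*c*(16 + c))
-87862 - V(186) = -87862 - 2*186*(16 + 186) = -87862 - 2*186*202 = -87862 - 1*75144 = -87862 - 75144 = -163006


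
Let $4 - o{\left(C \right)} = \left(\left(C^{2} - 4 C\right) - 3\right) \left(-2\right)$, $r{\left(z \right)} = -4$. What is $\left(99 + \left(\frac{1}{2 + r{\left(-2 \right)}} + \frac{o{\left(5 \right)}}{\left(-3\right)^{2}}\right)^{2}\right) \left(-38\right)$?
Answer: $- \frac{610375}{162} \approx -3767.7$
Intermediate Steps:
$o{\left(C \right)} = -2 - 8 C + 2 C^{2}$ ($o{\left(C \right)} = 4 - \left(\left(C^{2} - 4 C\right) - 3\right) \left(-2\right) = 4 - \left(-3 + C^{2} - 4 C\right) \left(-2\right) = 4 - \left(6 - 2 C^{2} + 8 C\right) = -2 - 8 C + 2 C^{2}$)
$\left(99 + \left(\frac{1}{2 + r{\left(-2 \right)}} + \frac{o{\left(5 \right)}}{\left(-3\right)^{2}}\right)^{2}\right) \left(-38\right) = \left(99 + \left(\frac{1}{2 - 4} + \frac{-2 - 40 + 2 \cdot 5^{2}}{\left(-3\right)^{2}}\right)^{2}\right) \left(-38\right) = \left(99 + \left(\frac{1}{-2} + \frac{-2 - 40 + 2 \cdot 25}{9}\right)^{2}\right) \left(-38\right) = \left(99 + \left(- \frac{1}{2} + \left(-2 - 40 + 50\right) \frac{1}{9}\right)^{2}\right) \left(-38\right) = \left(99 + \left(- \frac{1}{2} + 8 \cdot \frac{1}{9}\right)^{2}\right) \left(-38\right) = \left(99 + \left(- \frac{1}{2} + \frac{8}{9}\right)^{2}\right) \left(-38\right) = \left(99 + \left(\frac{7}{18}\right)^{2}\right) \left(-38\right) = \left(99 + \frac{49}{324}\right) \left(-38\right) = \frac{32125}{324} \left(-38\right) = - \frac{610375}{162}$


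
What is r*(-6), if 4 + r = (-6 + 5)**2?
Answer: 18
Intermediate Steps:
r = -3 (r = -4 + (-6 + 5)**2 = -4 + (-1)**2 = -4 + 1 = -3)
r*(-6) = -3*(-6) = 18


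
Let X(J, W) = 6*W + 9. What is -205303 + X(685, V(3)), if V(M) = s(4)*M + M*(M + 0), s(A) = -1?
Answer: -205258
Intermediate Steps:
V(M) = M**2 - M (V(M) = -M + M*(M + 0) = -M + M*M = -M + M**2 = M**2 - M)
X(J, W) = 9 + 6*W
-205303 + X(685, V(3)) = -205303 + (9 + 6*(3*(-1 + 3))) = -205303 + (9 + 6*(3*2)) = -205303 + (9 + 6*6) = -205303 + (9 + 36) = -205303 + 45 = -205258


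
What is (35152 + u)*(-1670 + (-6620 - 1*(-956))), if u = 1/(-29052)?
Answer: -3744872056301/14526 ≈ -2.5780e+8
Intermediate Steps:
u = -1/29052 ≈ -3.4421e-5
(35152 + u)*(-1670 + (-6620 - 1*(-956))) = (35152 - 1/29052)*(-1670 + (-6620 - 1*(-956))) = 1021235903*(-1670 + (-6620 + 956))/29052 = 1021235903*(-1670 - 5664)/29052 = (1021235903/29052)*(-7334) = -3744872056301/14526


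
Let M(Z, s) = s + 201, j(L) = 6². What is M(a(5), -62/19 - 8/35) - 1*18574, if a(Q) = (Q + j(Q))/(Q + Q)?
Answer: -12220367/665 ≈ -18377.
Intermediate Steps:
j(L) = 36
a(Q) = (36 + Q)/(2*Q) (a(Q) = (Q + 36)/(Q + Q) = (36 + Q)/((2*Q)) = (36 + Q)*(1/(2*Q)) = (36 + Q)/(2*Q))
M(Z, s) = 201 + s
M(a(5), -62/19 - 8/35) - 1*18574 = (201 + (-62/19 - 8/35)) - 1*18574 = (201 + (-62*1/19 - 8*1/35)) - 18574 = (201 + (-62/19 - 8/35)) - 18574 = (201 - 2322/665) - 18574 = 131343/665 - 18574 = -12220367/665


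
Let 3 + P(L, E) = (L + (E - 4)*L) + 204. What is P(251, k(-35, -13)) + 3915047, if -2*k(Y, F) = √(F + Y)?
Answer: 3914495 - 502*I*√3 ≈ 3.9145e+6 - 869.49*I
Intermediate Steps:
k(Y, F) = -√(F + Y)/2
P(L, E) = 201 + L + L*(-4 + E) (P(L, E) = -3 + ((L + (E - 4)*L) + 204) = -3 + ((L + (-4 + E)*L) + 204) = -3 + ((L + L*(-4 + E)) + 204) = -3 + (204 + L + L*(-4 + E)) = 201 + L + L*(-4 + E))
P(251, k(-35, -13)) + 3915047 = (201 - 3*251 - √(-13 - 35)/2*251) + 3915047 = (201 - 753 - 2*I*√3*251) + 3915047 = (201 - 753 - 502*I*√3) + 3915047 = (-552 - 502*I*√3) + 3915047 = 3914495 - 502*I*√3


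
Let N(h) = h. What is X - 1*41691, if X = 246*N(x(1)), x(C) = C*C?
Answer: -41445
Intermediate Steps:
x(C) = C²
X = 246 (X = 246*1² = 246*1 = 246)
X - 1*41691 = 246 - 1*41691 = 246 - 41691 = -41445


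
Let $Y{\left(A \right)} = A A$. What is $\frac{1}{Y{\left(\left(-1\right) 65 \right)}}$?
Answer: $\frac{1}{4225} \approx 0.00023669$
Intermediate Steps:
$Y{\left(A \right)} = A^{2}$
$\frac{1}{Y{\left(\left(-1\right) 65 \right)}} = \frac{1}{\left(\left(-1\right) 65\right)^{2}} = \frac{1}{\left(-65\right)^{2}} = \frac{1}{4225}$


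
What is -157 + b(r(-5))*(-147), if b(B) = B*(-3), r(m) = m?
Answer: -2362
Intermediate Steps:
b(B) = -3*B
-157 + b(r(-5))*(-147) = -157 - 3*(-5)*(-147) = -157 + 15*(-147) = -157 - 2205 = -2362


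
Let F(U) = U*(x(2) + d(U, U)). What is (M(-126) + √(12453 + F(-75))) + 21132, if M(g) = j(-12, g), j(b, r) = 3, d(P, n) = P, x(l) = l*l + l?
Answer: 21135 + 2*√4407 ≈ 21268.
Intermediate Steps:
x(l) = l + l² (x(l) = l² + l = l + l²)
F(U) = U*(6 + U) (F(U) = U*(2*(1 + 2) + U) = U*(2*3 + U) = U*(6 + U))
M(g) = 3
(M(-126) + √(12453 + F(-75))) + 21132 = (3 + √(12453 - 75*(6 - 75))) + 21132 = (3 + √(12453 - 75*(-69))) + 21132 = (3 + √(12453 + 5175)) + 21132 = (3 + √17628) + 21132 = (3 + 2*√4407) + 21132 = 21135 + 2*√4407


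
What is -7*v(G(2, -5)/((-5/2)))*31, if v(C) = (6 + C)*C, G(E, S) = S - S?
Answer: 0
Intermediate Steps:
G(E, S) = 0
v(C) = C*(6 + C)
-7*v(G(2, -5)/((-5/2)))*31 = -7*0/((-5/2))*(6 + 0/((-5/2)))*31 = -7*0/((-5*1/2))*(6 + 0/((-5*1/2)))*31 = -7*0/(-5/2)*(6 + 0/(-5/2))*31 = -7*0*(-2/5)*(6 + 0*(-2/5))*31 = -0*(6 + 0)*31 = -0*6*31 = -7*0*31 = 0*31 = 0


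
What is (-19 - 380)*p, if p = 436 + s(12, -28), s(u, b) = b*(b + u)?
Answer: -352716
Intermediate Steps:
p = 884 (p = 436 - 28*(-28 + 12) = 436 - 28*(-16) = 436 + 448 = 884)
(-19 - 380)*p = (-19 - 380)*884 = -399*884 = -352716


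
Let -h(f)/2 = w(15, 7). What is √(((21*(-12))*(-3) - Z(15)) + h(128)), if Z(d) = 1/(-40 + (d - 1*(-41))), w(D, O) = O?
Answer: 3*√1319/4 ≈ 27.239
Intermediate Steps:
h(f) = -14 (h(f) = -2*7 = -14)
Z(d) = 1/(1 + d) (Z(d) = 1/(-40 + (d + 41)) = 1/(-40 + (41 + d)) = 1/(1 + d))
√(((21*(-12))*(-3) - Z(15)) + h(128)) = √(((21*(-12))*(-3) - 1/(1 + 15)) - 14) = √((-252*(-3) - 1/16) - 14) = √((756 - 1*1/16) - 14) = √((756 - 1/16) - 14) = √(12095/16 - 14) = √(11871/16) = 3*√1319/4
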